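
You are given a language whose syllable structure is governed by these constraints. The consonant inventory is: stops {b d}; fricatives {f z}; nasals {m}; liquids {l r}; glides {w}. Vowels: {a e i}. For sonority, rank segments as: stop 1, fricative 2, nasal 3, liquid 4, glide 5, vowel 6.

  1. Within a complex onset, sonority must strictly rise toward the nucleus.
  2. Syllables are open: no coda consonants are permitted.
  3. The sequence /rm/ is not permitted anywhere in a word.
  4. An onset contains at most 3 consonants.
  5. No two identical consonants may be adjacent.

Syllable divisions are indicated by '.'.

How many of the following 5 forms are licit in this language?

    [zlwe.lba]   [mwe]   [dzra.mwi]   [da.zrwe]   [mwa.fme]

4

[zlwe.lba] — violates constraint 1: syllable 2 onset /lb/: /l/ (liquid, 4) → /b/ (stop, 1) does not rise → illicit
[mwe] — σ1 onset /mw/ (3→5 rises), coda /∅/ ok → licit
[dzra.mwi] — σ1 onset /dzr/ (1→2→4 rises), coda /∅/ ok; σ2 onset /mw/ (3→5 rises), coda /∅/ ok → licit
[da.zrwe] — σ1 onset /d/, coda /∅/ ok; σ2 onset /zrw/ (2→4→5 rises), coda /∅/ ok → licit
[mwa.fme] — σ1 onset /mw/ (3→5 rises), coda /∅/ ok; σ2 onset /fm/ (2→3 rises), coda /∅/ ok → licit
Licit: [mwe], [dzra.mwi], [da.zrwe], [mwa.fme] → 4.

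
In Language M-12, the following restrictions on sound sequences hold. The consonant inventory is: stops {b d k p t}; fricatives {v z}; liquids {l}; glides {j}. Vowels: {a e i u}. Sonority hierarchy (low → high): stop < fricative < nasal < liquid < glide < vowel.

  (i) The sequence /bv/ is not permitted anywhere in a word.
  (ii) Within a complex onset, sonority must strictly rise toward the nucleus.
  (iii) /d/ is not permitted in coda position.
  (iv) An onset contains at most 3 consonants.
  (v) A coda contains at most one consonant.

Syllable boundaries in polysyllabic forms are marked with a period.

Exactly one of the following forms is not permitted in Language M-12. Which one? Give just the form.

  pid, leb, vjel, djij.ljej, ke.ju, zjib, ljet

pid — violates constraint (iii): syllable 1 coda contains /d/ → not permitted
leb — σ1 onset /l/, coda /b/ ok → permitted
vjel — σ1 onset /vj/ (2→5 rises), coda /l/ ok → permitted
djij.ljej — σ1 onset /dj/ (1→5 rises), coda /j/ ok; σ2 onset /lj/ (4→5 rises), coda /j/ ok → permitted
ke.ju — σ1 onset /k/, coda /∅/ ok; σ2 onset /j/, coda /∅/ ok → permitted
zjib — σ1 onset /zj/ (2→5 rises), coda /b/ ok → permitted
ljet — σ1 onset /lj/ (4→5 rises), coda /t/ ok → permitted

pid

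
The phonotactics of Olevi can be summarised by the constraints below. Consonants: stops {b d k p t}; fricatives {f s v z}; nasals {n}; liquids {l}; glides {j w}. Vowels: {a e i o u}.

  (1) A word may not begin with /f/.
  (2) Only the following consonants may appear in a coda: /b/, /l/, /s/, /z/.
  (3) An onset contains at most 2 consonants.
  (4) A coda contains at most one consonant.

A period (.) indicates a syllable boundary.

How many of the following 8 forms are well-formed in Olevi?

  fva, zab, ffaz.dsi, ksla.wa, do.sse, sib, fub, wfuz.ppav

3

fva — violates constraint 1: word begins with /f/ → ill-formed
zab — σ1 onset /z/, coda /b/ ok → well-formed
ffaz.dsi — violates constraint 1: word begins with /f/ → ill-formed
ksla.wa — violates constraint 3: syllable 1 onset /ksl/ has 3 consonants (> 2) → ill-formed
do.sse — σ1 onset /d/, coda /∅/ ok; σ2 onset /ss/ (2C), coda /∅/ ok → well-formed
sib — σ1 onset /s/, coda /b/ ok → well-formed
fub — violates constraint 1: word begins with /f/ → ill-formed
wfuz.ppav — violates constraint 2: syllable 2 coda contains /v/, which is not a licensed coda consonant → ill-formed
Well-formed: zab, do.sse, sib → 3.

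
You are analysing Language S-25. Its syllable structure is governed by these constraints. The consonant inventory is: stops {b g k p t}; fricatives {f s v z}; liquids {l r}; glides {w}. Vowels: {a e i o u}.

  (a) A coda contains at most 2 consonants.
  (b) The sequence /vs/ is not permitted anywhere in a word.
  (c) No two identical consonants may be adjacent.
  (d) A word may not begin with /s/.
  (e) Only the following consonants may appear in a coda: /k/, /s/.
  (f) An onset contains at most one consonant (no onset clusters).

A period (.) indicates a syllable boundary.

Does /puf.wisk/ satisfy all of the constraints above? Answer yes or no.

no

/puf.wisk/ — violates constraint (e): syllable 1 coda contains /f/, which is not a licensed coda consonant → not permitted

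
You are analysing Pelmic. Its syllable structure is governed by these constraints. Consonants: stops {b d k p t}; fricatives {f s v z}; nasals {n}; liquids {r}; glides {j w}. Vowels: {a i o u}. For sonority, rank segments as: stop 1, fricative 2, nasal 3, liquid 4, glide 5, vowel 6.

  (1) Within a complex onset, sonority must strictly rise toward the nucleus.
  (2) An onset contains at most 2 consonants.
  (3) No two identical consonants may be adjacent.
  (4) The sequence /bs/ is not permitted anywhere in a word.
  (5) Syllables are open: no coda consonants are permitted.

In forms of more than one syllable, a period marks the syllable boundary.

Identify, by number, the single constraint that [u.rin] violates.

[u.rin]: syllable 2 coda /n/ has 1 consonant (> 0).
This is a violation of constraint 5: "Syllables are open: no coda consonants are permitted."
The remaining constraints (1, 2, 3, 4) are satisfied.

5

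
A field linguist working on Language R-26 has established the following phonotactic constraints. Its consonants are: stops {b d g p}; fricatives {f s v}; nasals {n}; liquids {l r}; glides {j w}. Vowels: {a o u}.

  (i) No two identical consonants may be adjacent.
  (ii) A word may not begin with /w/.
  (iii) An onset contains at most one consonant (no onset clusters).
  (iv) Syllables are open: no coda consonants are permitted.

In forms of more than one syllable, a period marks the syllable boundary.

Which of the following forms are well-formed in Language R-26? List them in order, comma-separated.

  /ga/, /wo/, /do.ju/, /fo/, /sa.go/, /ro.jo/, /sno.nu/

/ga/ — σ1 onset /g/, coda /∅/ ok → well-formed
/wo/ — violates constraint (ii): word begins with /w/ → ill-formed
/do.ju/ — σ1 onset /d/, coda /∅/ ok; σ2 onset /j/, coda /∅/ ok → well-formed
/fo/ — σ1 onset /f/, coda /∅/ ok → well-formed
/sa.go/ — σ1 onset /s/, coda /∅/ ok; σ2 onset /g/, coda /∅/ ok → well-formed
/ro.jo/ — σ1 onset /r/, coda /∅/ ok; σ2 onset /j/, coda /∅/ ok → well-formed
/sno.nu/ — violates constraint (iii): syllable 1 onset /sn/ has 2 consonants (> 1) → ill-formed

/ga/, /do.ju/, /fo/, /sa.go/, /ro.jo/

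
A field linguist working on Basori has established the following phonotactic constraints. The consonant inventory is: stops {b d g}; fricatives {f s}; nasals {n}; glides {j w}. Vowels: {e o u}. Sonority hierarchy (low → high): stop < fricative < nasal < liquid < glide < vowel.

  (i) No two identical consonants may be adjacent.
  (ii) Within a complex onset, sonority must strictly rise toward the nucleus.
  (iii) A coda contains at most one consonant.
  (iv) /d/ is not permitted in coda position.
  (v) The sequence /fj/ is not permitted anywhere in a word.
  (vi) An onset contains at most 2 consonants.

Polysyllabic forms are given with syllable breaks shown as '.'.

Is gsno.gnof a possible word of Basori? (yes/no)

no

gsno.gnof — violates constraint (vi): syllable 1 onset /gsn/ has 3 consonants (> 2) → not permitted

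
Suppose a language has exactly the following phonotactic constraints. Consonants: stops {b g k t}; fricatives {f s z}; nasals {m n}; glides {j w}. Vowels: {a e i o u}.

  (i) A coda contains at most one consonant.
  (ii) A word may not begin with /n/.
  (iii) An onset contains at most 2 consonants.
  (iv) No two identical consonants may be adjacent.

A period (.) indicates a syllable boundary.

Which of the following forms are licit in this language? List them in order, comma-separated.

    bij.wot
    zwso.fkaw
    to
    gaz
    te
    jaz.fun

bij.wot, to, gaz, te, jaz.fun

bij.wot — σ1 onset /b/, coda /j/ ok; σ2 onset /w/, coda /t/ ok → licit
zwso.fkaw — violates constraint (iii): syllable 1 onset /zws/ has 3 consonants (> 2) → illicit
to — σ1 onset /t/, coda /∅/ ok → licit
gaz — σ1 onset /g/, coda /z/ ok → licit
te — σ1 onset /t/, coda /∅/ ok → licit
jaz.fun — σ1 onset /j/, coda /z/ ok; σ2 onset /f/, coda /n/ ok → licit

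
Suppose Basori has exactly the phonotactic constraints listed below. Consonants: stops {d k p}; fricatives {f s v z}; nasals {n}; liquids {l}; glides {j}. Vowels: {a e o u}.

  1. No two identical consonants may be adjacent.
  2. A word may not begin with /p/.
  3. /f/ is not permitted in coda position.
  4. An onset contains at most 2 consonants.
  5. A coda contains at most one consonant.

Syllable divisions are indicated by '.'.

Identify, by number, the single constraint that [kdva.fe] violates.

4

[kdva.fe]: syllable 1 onset /kdv/ has 3 consonants (> 2).
This is a violation of constraint 4: "An onset contains at most 2 consonants."
The remaining constraints (1, 2, 3, 5) are satisfied.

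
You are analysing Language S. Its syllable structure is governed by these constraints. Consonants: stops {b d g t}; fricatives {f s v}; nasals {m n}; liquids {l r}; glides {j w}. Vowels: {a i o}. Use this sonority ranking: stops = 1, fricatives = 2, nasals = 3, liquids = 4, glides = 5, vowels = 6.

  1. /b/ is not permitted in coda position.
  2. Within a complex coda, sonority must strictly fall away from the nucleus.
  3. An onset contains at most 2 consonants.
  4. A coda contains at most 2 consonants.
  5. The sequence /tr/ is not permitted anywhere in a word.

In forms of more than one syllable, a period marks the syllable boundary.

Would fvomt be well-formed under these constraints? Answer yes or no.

yes

fvomt — σ1 onset /fv/ (2C), coda /mt/ (3→1 falls) ok → well-formed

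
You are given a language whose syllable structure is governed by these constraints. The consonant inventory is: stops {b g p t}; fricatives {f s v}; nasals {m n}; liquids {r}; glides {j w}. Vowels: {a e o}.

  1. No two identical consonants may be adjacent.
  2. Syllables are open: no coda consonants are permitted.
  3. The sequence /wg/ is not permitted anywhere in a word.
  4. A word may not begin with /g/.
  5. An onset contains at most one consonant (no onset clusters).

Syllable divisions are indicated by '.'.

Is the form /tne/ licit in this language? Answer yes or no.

/tne/ — violates constraint 5: syllable 1 onset /tn/ has 2 consonants (> 1) → illicit

no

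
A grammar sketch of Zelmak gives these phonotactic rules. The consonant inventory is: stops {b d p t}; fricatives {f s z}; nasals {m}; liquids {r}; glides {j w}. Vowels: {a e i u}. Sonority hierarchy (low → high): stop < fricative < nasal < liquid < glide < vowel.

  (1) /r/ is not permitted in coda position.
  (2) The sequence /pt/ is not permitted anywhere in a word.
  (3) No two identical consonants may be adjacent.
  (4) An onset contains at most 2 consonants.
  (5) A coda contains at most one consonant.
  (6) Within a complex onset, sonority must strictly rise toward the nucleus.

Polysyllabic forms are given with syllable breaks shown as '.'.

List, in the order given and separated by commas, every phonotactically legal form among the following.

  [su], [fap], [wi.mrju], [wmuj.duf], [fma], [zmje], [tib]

[su] — σ1 onset /s/, coda /∅/ ok → phonotactically legal
[fap] — σ1 onset /f/, coda /p/ ok → phonotactically legal
[wi.mrju] — violates constraint 4: syllable 2 onset /mrj/ has 3 consonants (> 2) → phonotactically illegal
[wmuj.duf] — violates constraint 6: syllable 1 onset /wm/: /w/ (glide, 5) → /m/ (nasal, 3) does not rise → phonotactically illegal
[fma] — σ1 onset /fm/ (2→3 rises), coda /∅/ ok → phonotactically legal
[zmje] — violates constraint 4: syllable 1 onset /zmj/ has 3 consonants (> 2) → phonotactically illegal
[tib] — σ1 onset /t/, coda /b/ ok → phonotactically legal

[su], [fap], [fma], [tib]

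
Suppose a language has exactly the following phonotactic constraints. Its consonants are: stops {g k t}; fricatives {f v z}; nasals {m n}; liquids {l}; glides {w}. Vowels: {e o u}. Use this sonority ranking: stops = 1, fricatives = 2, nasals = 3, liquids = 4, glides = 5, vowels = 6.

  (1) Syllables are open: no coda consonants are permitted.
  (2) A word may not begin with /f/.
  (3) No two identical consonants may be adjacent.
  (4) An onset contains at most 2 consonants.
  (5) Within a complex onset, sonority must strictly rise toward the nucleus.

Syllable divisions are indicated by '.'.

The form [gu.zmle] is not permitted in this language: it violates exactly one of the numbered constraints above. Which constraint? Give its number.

[gu.zmle]: syllable 2 onset /zml/ has 3 consonants (> 2).
This is a violation of constraint 4: "An onset contains at most 2 consonants."
The remaining constraints (1, 2, 3, 5) are satisfied.

4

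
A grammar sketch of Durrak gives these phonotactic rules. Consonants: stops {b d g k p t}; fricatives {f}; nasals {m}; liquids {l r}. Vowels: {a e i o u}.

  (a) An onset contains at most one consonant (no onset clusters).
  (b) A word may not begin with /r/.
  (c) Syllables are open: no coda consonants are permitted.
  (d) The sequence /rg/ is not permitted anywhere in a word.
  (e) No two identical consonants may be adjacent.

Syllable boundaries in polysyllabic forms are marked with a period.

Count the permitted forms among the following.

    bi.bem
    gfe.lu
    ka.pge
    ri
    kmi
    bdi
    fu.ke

1

bi.bem — violates constraint (c): syllable 2 coda /m/ has 1 consonant (> 0) → not permitted
gfe.lu — violates constraint (a): syllable 1 onset /gf/ has 2 consonants (> 1) → not permitted
ka.pge — violates constraint (a): syllable 2 onset /pg/ has 2 consonants (> 1) → not permitted
ri — violates constraint (b): word begins with /r/ → not permitted
kmi — violates constraint (a): syllable 1 onset /km/ has 2 consonants (> 1) → not permitted
bdi — violates constraint (a): syllable 1 onset /bd/ has 2 consonants (> 1) → not permitted
fu.ke — σ1 onset /f/, coda /∅/ ok; σ2 onset /k/, coda /∅/ ok → permitted
Permitted: fu.ke → 1.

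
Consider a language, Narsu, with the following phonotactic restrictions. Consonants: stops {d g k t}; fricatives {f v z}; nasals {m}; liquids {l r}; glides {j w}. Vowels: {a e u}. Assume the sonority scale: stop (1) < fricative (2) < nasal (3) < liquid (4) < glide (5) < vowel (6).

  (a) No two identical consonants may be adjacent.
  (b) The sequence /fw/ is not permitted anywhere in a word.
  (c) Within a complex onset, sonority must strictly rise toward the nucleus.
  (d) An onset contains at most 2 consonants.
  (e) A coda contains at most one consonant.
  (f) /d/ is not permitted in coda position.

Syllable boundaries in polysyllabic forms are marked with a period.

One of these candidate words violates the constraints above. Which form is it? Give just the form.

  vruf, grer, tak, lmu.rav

vruf — σ1 onset /vr/ (2→4 rises), coda /f/ ok → permitted
grer — σ1 onset /gr/ (1→4 rises), coda /r/ ok → permitted
tak — σ1 onset /t/, coda /k/ ok → permitted
lmu.rav — violates constraint (c): syllable 1 onset /lm/: /l/ (liquid, 4) → /m/ (nasal, 3) does not rise → not permitted

lmu.rav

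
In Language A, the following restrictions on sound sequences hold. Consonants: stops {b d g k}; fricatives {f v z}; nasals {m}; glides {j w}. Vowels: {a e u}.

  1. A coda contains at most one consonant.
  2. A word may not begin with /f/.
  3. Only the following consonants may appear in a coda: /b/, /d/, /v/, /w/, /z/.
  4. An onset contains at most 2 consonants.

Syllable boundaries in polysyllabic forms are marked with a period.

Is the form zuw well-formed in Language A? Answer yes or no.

yes

zuw — σ1 onset /z/, coda /w/ ok → well-formed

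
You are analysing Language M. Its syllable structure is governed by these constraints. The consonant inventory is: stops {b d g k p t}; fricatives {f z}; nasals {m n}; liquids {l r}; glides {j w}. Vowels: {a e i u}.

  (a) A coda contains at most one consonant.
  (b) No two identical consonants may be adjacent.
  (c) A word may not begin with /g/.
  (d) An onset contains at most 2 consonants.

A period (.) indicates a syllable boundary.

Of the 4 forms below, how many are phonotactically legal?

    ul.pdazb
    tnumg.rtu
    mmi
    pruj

ul.pdazb — violates constraint (a): syllable 2 coda /zb/ has 2 consonants (> 1) → phonotactically illegal
tnumg.rtu — violates constraint (a): syllable 1 coda /mg/ has 2 consonants (> 1) → phonotactically illegal
mmi — violates constraint (b): adjacent identical consonants /mm/ → phonotactically illegal
pruj — σ1 onset /pr/ (2C), coda /j/ ok → phonotactically legal
Phonotactically legal: pruj → 1.

1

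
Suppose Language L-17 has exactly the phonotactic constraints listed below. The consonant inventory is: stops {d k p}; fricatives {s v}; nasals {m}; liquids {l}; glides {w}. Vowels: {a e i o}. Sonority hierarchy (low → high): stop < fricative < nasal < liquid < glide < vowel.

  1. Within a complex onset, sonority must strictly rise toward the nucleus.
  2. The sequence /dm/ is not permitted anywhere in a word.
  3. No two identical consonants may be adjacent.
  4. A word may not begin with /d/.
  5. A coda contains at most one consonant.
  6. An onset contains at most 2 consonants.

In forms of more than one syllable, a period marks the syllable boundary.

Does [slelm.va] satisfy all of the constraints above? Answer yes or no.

[slelm.va] — violates constraint 5: syllable 1 coda /lm/ has 2 consonants (> 1) → illicit

no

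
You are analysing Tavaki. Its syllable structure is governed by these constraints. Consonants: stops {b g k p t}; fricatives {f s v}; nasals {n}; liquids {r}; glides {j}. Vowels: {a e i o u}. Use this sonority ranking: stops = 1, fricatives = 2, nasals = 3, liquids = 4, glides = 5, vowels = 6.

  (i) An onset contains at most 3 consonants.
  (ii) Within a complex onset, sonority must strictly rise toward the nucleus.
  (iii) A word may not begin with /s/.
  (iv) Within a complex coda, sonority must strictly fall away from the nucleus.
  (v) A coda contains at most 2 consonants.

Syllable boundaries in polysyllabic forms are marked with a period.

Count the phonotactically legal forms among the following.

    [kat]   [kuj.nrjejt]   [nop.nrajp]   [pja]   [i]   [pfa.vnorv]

[kat] — σ1 onset /k/, coda /t/ ok → phonotactically legal
[kuj.nrjejt] — σ1 onset /k/, coda /j/ ok; σ2 onset /nrj/ (3→4→5 rises), coda /jt/ (5→1 falls) ok → phonotactically legal
[nop.nrajp] — σ1 onset /n/, coda /p/ ok; σ2 onset /nr/ (3→4 rises), coda /jp/ (5→1 falls) ok → phonotactically legal
[pja] — σ1 onset /pj/ (1→5 rises), coda /∅/ ok → phonotactically legal
[i] — σ1 onset /∅/, coda /∅/ ok → phonotactically legal
[pfa.vnorv] — σ1 onset /pf/ (1→2 rises), coda /∅/ ok; σ2 onset /vn/ (2→3 rises), coda /rv/ (4→2 falls) ok → phonotactically legal
Phonotactically legal: [kat], [kuj.nrjejt], [nop.nrajp], [pja], [i], [pfa.vnorv] → 6.

6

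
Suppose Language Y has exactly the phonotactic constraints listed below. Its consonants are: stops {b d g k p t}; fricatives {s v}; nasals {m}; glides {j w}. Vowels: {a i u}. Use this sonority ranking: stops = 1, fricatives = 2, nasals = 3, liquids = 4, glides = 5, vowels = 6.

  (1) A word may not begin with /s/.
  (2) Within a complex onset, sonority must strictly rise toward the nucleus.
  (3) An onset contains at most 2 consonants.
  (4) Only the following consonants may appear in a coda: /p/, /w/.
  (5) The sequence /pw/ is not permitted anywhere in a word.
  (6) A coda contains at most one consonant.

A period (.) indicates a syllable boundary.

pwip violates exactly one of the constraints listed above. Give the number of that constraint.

pwip: contains banned sequence /pw/.
This is a violation of constraint 5: "The sequence /pw/ is not permitted anywhere in a word."
The remaining constraints (1, 2, 3, 4, 6) are satisfied.

5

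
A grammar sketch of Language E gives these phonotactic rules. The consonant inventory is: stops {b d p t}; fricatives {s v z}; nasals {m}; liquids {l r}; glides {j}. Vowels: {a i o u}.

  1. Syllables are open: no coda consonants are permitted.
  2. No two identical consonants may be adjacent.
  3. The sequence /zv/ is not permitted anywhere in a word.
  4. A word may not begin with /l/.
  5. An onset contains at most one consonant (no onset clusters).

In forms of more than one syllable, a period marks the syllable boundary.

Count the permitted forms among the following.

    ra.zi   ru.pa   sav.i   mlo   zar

ra.zi — σ1 onset /r/, coda /∅/ ok; σ2 onset /z/, coda /∅/ ok → permitted
ru.pa — σ1 onset /r/, coda /∅/ ok; σ2 onset /p/, coda /∅/ ok → permitted
sav.i — violates constraint 1: syllable 1 coda /v/ has 1 consonant (> 0) → not permitted
mlo — violates constraint 5: syllable 1 onset /ml/ has 2 consonants (> 1) → not permitted
zar — violates constraint 1: syllable 1 coda /r/ has 1 consonant (> 0) → not permitted
Permitted: ra.zi, ru.pa → 2.

2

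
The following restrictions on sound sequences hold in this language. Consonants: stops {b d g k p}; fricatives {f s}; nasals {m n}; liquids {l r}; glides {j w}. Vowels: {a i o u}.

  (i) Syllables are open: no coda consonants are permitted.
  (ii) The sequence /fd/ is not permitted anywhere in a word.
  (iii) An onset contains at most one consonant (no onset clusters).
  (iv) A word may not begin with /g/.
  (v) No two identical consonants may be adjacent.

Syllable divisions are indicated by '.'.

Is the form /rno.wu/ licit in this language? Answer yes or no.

/rno.wu/ — violates constraint (iii): syllable 1 onset /rn/ has 2 consonants (> 1) → illicit

no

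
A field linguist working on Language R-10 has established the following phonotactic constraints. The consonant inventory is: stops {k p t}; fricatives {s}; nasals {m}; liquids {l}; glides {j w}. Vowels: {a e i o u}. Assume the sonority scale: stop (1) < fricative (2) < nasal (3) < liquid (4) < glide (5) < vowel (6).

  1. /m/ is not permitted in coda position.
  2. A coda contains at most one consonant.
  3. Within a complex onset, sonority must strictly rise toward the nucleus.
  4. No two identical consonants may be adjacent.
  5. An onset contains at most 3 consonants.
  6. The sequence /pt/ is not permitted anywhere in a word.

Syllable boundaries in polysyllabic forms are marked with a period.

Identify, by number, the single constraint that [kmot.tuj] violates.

[kmot.tuj]: adjacent identical consonants /tt/.
This is a violation of constraint 4: "No two identical consonants may be adjacent."
The remaining constraints (1, 2, 3, 5, 6) are satisfied.

4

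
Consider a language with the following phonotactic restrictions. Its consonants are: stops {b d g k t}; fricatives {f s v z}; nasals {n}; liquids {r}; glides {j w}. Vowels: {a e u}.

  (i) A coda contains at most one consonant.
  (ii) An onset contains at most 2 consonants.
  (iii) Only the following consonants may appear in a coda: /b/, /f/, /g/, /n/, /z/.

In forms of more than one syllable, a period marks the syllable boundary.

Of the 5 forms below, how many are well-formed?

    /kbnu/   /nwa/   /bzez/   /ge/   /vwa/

4

/kbnu/ — violates constraint (ii): syllable 1 onset /kbn/ has 3 consonants (> 2) → ill-formed
/nwa/ — σ1 onset /nw/ (2C), coda /∅/ ok → well-formed
/bzez/ — σ1 onset /bz/ (2C), coda /z/ ok → well-formed
/ge/ — σ1 onset /g/, coda /∅/ ok → well-formed
/vwa/ — σ1 onset /vw/ (2C), coda /∅/ ok → well-formed
Well-formed: /nwa/, /bzez/, /ge/, /vwa/ → 4.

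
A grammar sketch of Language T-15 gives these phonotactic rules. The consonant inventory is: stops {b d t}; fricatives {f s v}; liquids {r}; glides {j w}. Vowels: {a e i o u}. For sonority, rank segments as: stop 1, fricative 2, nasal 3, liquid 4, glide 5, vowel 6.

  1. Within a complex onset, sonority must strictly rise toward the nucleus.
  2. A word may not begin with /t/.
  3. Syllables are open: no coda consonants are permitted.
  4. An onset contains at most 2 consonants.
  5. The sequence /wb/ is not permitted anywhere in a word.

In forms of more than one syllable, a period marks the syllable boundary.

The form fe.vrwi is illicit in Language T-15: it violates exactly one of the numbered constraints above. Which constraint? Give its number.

4

fe.vrwi: syllable 2 onset /vrw/ has 3 consonants (> 2).
This is a violation of constraint 4: "An onset contains at most 2 consonants."
The remaining constraints (1, 2, 3, 5) are satisfied.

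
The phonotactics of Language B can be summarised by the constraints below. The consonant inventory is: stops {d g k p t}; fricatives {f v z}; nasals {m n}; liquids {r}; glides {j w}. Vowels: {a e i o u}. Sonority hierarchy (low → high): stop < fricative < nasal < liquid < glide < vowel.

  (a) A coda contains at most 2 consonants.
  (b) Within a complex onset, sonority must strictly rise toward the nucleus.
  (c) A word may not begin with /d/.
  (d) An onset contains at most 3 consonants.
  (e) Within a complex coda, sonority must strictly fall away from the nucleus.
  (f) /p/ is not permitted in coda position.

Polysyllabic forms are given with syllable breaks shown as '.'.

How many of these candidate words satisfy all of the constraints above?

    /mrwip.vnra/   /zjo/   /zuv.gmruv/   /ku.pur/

/mrwip.vnra/ — violates constraint (f): syllable 1 coda contains /p/ → not permitted
/zjo/ — σ1 onset /zj/ (2→5 rises), coda /∅/ ok → permitted
/zuv.gmruv/ — σ1 onset /z/, coda /v/ ok; σ2 onset /gmr/ (1→3→4 rises), coda /v/ ok → permitted
/ku.pur/ — σ1 onset /k/, coda /∅/ ok; σ2 onset /p/, coda /r/ ok → permitted
Permitted: /zjo/, /zuv.gmruv/, /ku.pur/ → 3.

3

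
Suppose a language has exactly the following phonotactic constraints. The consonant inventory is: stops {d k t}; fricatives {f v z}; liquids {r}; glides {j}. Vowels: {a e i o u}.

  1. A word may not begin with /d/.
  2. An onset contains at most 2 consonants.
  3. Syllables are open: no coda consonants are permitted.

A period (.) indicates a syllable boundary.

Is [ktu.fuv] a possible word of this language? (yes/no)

[ktu.fuv] — violates constraint 3: syllable 2 coda /v/ has 1 consonant (> 0) → not permitted

no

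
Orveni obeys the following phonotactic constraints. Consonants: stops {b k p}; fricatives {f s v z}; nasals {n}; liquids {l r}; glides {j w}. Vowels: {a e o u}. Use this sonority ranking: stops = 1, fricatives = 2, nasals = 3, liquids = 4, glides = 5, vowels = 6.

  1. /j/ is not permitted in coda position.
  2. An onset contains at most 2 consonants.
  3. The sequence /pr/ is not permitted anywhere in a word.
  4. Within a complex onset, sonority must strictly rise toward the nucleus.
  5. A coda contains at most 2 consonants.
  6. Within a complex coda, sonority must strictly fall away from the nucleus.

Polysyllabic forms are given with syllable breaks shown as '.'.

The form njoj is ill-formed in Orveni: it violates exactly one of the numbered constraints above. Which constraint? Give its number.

1

njoj: syllable 1 coda contains /j/.
This is a violation of constraint 1: "/j/ is not permitted in coda position."
The remaining constraints (2, 3, 4, 5, 6) are satisfied.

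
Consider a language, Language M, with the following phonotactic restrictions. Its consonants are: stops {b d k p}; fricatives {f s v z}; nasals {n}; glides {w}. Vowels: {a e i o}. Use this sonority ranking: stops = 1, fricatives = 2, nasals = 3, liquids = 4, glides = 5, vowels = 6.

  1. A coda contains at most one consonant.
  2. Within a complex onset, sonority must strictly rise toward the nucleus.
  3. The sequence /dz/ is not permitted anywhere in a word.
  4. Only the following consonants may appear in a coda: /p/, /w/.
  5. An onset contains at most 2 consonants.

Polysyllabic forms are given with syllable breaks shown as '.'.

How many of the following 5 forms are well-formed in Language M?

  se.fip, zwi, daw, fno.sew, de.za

5

se.fip — σ1 onset /s/, coda /∅/ ok; σ2 onset /f/, coda /p/ ok → well-formed
zwi — σ1 onset /zw/ (2→5 rises), coda /∅/ ok → well-formed
daw — σ1 onset /d/, coda /w/ ok → well-formed
fno.sew — σ1 onset /fn/ (2→3 rises), coda /∅/ ok; σ2 onset /s/, coda /w/ ok → well-formed
de.za — σ1 onset /d/, coda /∅/ ok; σ2 onset /z/, coda /∅/ ok → well-formed
Well-formed: se.fip, zwi, daw, fno.sew, de.za → 5.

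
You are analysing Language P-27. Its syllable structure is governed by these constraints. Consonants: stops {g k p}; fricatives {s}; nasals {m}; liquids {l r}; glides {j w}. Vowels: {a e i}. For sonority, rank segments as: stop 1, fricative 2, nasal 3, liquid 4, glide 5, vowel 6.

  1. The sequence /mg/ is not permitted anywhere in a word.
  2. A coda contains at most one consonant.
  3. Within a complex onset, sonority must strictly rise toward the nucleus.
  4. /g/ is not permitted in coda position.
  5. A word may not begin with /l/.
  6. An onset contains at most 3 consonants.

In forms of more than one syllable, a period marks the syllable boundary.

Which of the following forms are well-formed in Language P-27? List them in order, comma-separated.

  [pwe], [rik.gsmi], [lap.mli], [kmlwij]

[pwe], [rik.gsmi]

[pwe] — σ1 onset /pw/ (1→5 rises), coda /∅/ ok → well-formed
[rik.gsmi] — σ1 onset /r/, coda /k/ ok; σ2 onset /gsm/ (1→2→3 rises), coda /∅/ ok → well-formed
[lap.mli] — violates constraint 5: word begins with /l/ → ill-formed
[kmlwij] — violates constraint 6: syllable 1 onset /kmlw/ has 4 consonants (> 3) → ill-formed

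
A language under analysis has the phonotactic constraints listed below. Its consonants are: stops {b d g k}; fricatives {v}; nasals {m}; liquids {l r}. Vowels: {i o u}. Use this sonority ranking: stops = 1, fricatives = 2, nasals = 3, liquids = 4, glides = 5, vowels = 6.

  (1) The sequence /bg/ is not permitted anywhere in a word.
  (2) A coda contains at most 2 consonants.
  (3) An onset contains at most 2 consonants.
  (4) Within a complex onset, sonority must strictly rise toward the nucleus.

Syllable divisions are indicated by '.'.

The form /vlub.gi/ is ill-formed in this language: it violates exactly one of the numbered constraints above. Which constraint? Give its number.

1

/vlub.gi/: contains banned sequence /bg/.
This is a violation of constraint 1: "The sequence /bg/ is not permitted anywhere in a word."
The remaining constraints (2, 3, 4) are satisfied.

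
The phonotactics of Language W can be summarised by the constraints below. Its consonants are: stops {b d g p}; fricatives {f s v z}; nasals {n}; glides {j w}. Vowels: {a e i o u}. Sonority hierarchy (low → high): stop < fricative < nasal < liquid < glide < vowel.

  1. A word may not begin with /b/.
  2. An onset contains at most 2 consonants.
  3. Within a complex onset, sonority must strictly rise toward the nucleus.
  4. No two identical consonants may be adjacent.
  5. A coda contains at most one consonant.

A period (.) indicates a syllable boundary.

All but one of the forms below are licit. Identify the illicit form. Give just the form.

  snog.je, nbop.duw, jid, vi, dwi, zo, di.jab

snog.je — σ1 onset /sn/ (2→3 rises), coda /g/ ok; σ2 onset /j/, coda /∅/ ok → licit
nbop.duw — violates constraint 3: syllable 1 onset /nb/: /n/ (nasal, 3) → /b/ (stop, 1) does not rise → illicit
jid — σ1 onset /j/, coda /d/ ok → licit
vi — σ1 onset /v/, coda /∅/ ok → licit
dwi — σ1 onset /dw/ (1→5 rises), coda /∅/ ok → licit
zo — σ1 onset /z/, coda /∅/ ok → licit
di.jab — σ1 onset /d/, coda /∅/ ok; σ2 onset /j/, coda /b/ ok → licit

nbop.duw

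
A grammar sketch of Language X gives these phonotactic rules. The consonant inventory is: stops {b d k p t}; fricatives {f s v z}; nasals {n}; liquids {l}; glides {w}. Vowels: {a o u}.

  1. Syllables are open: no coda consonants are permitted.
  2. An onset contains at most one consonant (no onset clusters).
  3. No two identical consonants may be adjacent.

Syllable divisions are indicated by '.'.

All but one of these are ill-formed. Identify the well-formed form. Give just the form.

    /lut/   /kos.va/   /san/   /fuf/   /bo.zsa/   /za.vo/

/za.vo/

/lut/ — violates constraint 1: syllable 1 coda /t/ has 1 consonant (> 0) → ill-formed
/kos.va/ — violates constraint 1: syllable 1 coda /s/ has 1 consonant (> 0) → ill-formed
/san/ — violates constraint 1: syllable 1 coda /n/ has 1 consonant (> 0) → ill-formed
/fuf/ — violates constraint 1: syllable 1 coda /f/ has 1 consonant (> 0) → ill-formed
/bo.zsa/ — violates constraint 2: syllable 2 onset /zs/ has 2 consonants (> 1) → ill-formed
/za.vo/ — σ1 onset /z/, coda /∅/ ok; σ2 onset /v/, coda /∅/ ok → well-formed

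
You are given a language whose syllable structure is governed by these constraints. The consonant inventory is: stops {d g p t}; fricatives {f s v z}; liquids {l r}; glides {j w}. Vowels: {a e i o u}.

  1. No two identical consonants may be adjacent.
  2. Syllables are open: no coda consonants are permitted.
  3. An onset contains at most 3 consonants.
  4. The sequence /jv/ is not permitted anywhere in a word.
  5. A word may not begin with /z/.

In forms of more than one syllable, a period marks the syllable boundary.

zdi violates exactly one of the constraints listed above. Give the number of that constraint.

zdi: word begins with /z/.
This is a violation of constraint 5: "A word may not begin with /z/."
The remaining constraints (1, 2, 3, 4) are satisfied.

5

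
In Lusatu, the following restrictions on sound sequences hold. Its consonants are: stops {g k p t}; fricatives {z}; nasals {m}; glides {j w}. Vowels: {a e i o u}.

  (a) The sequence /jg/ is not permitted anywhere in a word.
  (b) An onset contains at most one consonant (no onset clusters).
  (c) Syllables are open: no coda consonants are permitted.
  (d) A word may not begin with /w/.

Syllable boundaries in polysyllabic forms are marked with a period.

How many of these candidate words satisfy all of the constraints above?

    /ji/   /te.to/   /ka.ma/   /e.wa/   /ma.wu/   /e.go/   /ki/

7

/ji/ — σ1 onset /j/, coda /∅/ ok → permitted
/te.to/ — σ1 onset /t/, coda /∅/ ok; σ2 onset /t/, coda /∅/ ok → permitted
/ka.ma/ — σ1 onset /k/, coda /∅/ ok; σ2 onset /m/, coda /∅/ ok → permitted
/e.wa/ — σ1 onset /∅/, coda /∅/ ok; σ2 onset /w/, coda /∅/ ok → permitted
/ma.wu/ — σ1 onset /m/, coda /∅/ ok; σ2 onset /w/, coda /∅/ ok → permitted
/e.go/ — σ1 onset /∅/, coda /∅/ ok; σ2 onset /g/, coda /∅/ ok → permitted
/ki/ — σ1 onset /k/, coda /∅/ ok → permitted
Permitted: /ji/, /te.to/, /ka.ma/, /e.wa/, /ma.wu/, /e.go/, /ki/ → 7.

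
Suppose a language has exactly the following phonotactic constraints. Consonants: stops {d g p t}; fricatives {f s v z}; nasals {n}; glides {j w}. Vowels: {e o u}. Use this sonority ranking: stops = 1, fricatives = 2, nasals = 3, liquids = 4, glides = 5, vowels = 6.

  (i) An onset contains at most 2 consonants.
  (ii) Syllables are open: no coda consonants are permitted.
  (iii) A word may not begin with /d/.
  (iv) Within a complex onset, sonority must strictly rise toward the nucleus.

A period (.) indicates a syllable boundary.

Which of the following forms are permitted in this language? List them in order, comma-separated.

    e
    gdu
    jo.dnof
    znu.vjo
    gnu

e, znu.vjo, gnu

e — σ1 onset /∅/, coda /∅/ ok → permitted
gdu — violates constraint (iv): syllable 1 onset /gd/: /g/ (stop, 1) → /d/ (stop, 1) does not rise → not permitted
jo.dnof — violates constraint (ii): syllable 2 coda /f/ has 1 consonant (> 0) → not permitted
znu.vjo — σ1 onset /zn/ (2→3 rises), coda /∅/ ok; σ2 onset /vj/ (2→5 rises), coda /∅/ ok → permitted
gnu — σ1 onset /gn/ (1→3 rises), coda /∅/ ok → permitted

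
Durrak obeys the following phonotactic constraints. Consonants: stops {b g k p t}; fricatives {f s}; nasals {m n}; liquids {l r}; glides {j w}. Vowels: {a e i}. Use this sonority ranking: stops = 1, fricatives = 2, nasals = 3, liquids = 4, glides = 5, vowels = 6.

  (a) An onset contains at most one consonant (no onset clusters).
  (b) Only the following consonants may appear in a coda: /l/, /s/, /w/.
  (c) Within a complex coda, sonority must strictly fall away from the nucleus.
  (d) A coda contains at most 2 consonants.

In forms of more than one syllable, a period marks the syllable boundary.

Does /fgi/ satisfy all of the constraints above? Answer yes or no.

no

/fgi/ — violates constraint (a): syllable 1 onset /fg/ has 2 consonants (> 1) → phonotactically illegal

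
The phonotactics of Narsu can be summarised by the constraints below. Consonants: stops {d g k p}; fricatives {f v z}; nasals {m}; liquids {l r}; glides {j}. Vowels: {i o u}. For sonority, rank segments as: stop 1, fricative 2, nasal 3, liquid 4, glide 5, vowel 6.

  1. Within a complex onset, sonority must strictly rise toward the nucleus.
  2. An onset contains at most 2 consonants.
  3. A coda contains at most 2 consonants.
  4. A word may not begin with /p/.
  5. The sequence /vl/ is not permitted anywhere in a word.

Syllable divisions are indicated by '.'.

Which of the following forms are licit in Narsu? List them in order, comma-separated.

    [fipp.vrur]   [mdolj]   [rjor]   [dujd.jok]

[fipp.vrur], [rjor], [dujd.jok]

[fipp.vrur] — σ1 onset /f/, coda /pp/ (2C) ok; σ2 onset /vr/ (2→4 rises), coda /r/ ok → licit
[mdolj] — violates constraint 1: syllable 1 onset /md/: /m/ (nasal, 3) → /d/ (stop, 1) does not rise → illicit
[rjor] — σ1 onset /rj/ (4→5 rises), coda /r/ ok → licit
[dujd.jok] — σ1 onset /d/, coda /jd/ (2C) ok; σ2 onset /j/, coda /k/ ok → licit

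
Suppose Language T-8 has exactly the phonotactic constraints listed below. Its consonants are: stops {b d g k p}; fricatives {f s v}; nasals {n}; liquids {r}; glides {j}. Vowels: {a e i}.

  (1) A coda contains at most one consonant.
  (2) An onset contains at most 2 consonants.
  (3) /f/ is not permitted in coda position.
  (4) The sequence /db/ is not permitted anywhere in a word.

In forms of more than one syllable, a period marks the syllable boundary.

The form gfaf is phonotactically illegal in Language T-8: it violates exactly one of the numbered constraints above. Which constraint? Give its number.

gfaf: syllable 1 coda contains /f/.
This is a violation of constraint 3: "/f/ is not permitted in coda position."
The remaining constraints (1, 2, 4) are satisfied.

3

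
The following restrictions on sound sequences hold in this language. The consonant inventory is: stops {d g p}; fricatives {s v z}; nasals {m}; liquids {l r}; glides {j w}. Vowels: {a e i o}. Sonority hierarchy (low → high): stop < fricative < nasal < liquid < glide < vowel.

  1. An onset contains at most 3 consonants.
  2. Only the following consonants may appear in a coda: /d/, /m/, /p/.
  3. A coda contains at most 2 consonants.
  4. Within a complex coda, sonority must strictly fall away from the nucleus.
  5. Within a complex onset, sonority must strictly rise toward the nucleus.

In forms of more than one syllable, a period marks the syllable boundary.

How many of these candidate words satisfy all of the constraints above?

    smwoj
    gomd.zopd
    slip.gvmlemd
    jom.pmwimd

smwoj — violates constraint 2: syllable 1 coda contains /j/, which is not a licensed coda consonant → not permitted
gomd.zopd — violates constraint 4: syllable 2 coda /pd/: /p/ (stop, 1) → /d/ (stop, 1) does not fall → not permitted
slip.gvmlemd — violates constraint 1: syllable 2 onset /gvml/ has 4 consonants (> 3) → not permitted
jom.pmwimd — σ1 onset /j/, coda /m/ ok; σ2 onset /pmw/ (1→3→5 rises), coda /md/ (3→1 falls) ok → permitted
Permitted: jom.pmwimd → 1.

1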